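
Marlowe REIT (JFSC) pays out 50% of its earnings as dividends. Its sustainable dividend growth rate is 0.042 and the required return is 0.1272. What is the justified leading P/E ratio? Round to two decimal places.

5.87

Justified leading P/E = b/(r−g) = 0.50/(0.1272−0.042) = 5.8685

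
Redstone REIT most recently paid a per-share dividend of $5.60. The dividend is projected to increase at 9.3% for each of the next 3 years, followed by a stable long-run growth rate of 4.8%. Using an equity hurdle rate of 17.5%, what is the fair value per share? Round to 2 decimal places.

Two-stage DDM. Project D₁…D_3 at 0.093, terminal growth 0.048, discount at r = 0.175.
D_1 = 6.1208
D_2 = 6.6900
D_3 = 7.3122
Terminal value at t=3: TV = D_4/(r−g) = 7.6632/(0.175−0.048) = 60.3401
P₀ = 6.1208/(1+0.175)^1 + 6.6900/(1+0.175)^2 + 7.3122/(1+0.175)^3 + 60.3401/(1+0.175)^3 = 51.7580

$51.76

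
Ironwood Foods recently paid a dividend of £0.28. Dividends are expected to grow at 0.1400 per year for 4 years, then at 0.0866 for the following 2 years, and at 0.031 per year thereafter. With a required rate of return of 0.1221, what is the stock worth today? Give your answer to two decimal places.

£4.90

Three-stage DDM. Project D₁…D_6; terminal Gordon value at t=6 with g = 0.031; discount at r = 0.1221.
D_1 = 0.3192
D_2 = 0.3639
D_3 = 0.4148
D_4 = 0.4729
D_5 = 0.5139
D_6 = 0.5584
TV_6 = 0.5757/(0.1221−0.031) = 6.3191
P₀ = Σ Dₜ/(1+r)ᵗ + TV_6/(1+r)^6 = 4.8997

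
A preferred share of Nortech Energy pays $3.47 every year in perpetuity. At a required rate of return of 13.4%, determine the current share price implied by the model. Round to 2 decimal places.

Zero-growth DDM (perpetuity): P₀ = D/r = 3.47 / 0.134 = 25.8955

$25.90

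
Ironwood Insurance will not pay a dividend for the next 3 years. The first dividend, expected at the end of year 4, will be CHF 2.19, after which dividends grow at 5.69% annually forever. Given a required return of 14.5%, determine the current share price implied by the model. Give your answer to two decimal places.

Deferred-dividend DDM. At t=3 the remaining stream is a growing perpetuity with first payment D_4 = 2.19.
V_3 = D_4/(r−g) = 2.19/(0.145−0.0569) = 24.8581
P₀ = V_3/(1+r)^3 = 24.8581/(1+0.145)^3 = 16.5597

CHF 16.56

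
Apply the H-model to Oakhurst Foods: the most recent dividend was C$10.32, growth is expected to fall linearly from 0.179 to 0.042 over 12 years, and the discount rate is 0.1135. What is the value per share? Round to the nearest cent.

C$269.04

H-model: P₀ = D₀[(1+g_L) + H(g_S−g_L)]/(r−g_L), with H = 12/2 = 6.
P₀ = 10.32 × [(1+0.042) + 6×(0.179−0.042)] / (0.1135−0.042)
   = 10.32 × 1.8640 / 0.0715 = 269.0417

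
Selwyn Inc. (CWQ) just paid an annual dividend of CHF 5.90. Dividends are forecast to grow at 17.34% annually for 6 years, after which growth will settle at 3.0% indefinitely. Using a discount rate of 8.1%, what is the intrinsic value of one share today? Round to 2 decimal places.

Two-stage DDM. Project D₁…D_6 at 0.1734, terminal growth 0.03, discount at r = 0.081.
D_1 = 6.9231
D_2 = 8.1235
D_3 = 9.5321
D_4 = 11.1850
D_5 = 13.1245
D_6 = 15.4003
Terminal value at t=6: TV = D_7/(r−g) = 15.8623/(0.081−0.03) = 311.0252
P₀ = 6.9231/(1+0.081)^1 + 8.1235/(1+0.081)^2 + 9.5321/(1+0.081)^3 + 11.1850/(1+0.081)^4 + 13.1245/(1+0.081)^5 + 15.4003/(1+0.081)^6 + 311.0252/(1+0.081)^6 = 242.5483

CHF 242.55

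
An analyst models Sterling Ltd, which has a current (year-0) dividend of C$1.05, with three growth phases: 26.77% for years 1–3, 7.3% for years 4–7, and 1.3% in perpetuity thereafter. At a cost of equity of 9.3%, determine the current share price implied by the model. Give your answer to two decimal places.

C$29.79

Three-stage DDM. Project D₁…D_7; terminal Gordon value at t=7 with g = 0.013; discount at r = 0.093.
D_1 = 1.3311
D_2 = 1.6874
D_3 = 2.1391
D_4 = 2.2953
D_5 = 2.4629
D_6 = 2.6426
D_7 = 2.8356
TV_7 = 2.8724/(0.093−0.013) = 35.9052
P₀ = Σ Dₜ/(1+r)ᵗ + TV_7/(1+r)^7 = 29.7943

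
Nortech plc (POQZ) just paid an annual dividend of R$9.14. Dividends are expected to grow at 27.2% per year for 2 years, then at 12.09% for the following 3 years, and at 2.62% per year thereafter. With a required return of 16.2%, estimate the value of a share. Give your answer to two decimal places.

Three-stage DDM. Project D₁…D_5; terminal Gordon value at t=5 with g = 0.0262; discount at r = 0.162.
D_1 = 11.6261
D_2 = 14.7884
D_3 = 16.5763
D_4 = 18.5804
D_5 = 20.8267
TV_5 = 21.3724/(0.162−0.0262) = 157.3813
P₀ = Σ Dₜ/(1+r)ᵗ + TV_5/(1+r)^5 = 125.8334

R$125.83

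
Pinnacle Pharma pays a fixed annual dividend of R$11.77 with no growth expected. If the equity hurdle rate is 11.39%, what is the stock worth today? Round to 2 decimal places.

Zero-growth DDM (perpetuity): P₀ = D/r = 11.77 / 0.1139 = 103.3363

R$103.34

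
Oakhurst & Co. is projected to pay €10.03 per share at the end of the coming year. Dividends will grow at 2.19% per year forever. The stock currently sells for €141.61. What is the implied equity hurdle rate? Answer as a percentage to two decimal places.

Rearranging the constant-growth DDM: r = D₁/P₀ + g.
r = 10.0300 / 141.61 + 0.0219 = 0.07083 + 0.0219 = 0.09273

9.27%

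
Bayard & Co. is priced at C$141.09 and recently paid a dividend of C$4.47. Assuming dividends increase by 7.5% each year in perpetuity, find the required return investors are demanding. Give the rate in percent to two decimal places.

10.91%

Rearranging the constant-growth DDM: r = D₁/P₀ + g.
D₁ = 4.47 × (1 + 0.075) = 4.8052.
r = 4.8052 / 141.09 + 0.075 = 0.03406 + 0.075 = 0.10906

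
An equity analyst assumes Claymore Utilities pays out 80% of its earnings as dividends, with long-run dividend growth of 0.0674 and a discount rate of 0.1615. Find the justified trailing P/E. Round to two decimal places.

9.07

Justified trailing P/E = b(1+g)/(r−g) = 0.80×(1+0.0674)/(0.1615−0.0674) = 9.0746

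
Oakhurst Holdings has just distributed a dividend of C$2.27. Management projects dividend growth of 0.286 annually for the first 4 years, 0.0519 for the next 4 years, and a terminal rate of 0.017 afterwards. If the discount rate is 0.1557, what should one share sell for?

Three-stage DDM. Project D₁…D_8; terminal Gordon value at t=8 with g = 0.017; discount at r = 0.1557.
D_1 = 2.9192
D_2 = 3.7541
D_3 = 4.8278
D_4 = 6.2085
D_5 = 6.5308
D_6 = 6.8697
D_7 = 7.2263
D_8 = 7.6013
TV_8 = 7.7305/(0.1557−0.017) = 55.7355
P₀ = Σ Dₜ/(1+r)ᵗ + TV_8/(1+r)^8 = 40.5215

C$40.52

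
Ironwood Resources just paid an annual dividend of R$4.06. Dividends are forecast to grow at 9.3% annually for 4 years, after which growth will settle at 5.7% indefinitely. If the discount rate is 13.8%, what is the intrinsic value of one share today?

R$59.78

Two-stage DDM. Project D₁…D_4 at 0.093, terminal growth 0.057, discount at r = 0.138.
D_1 = 4.4376
D_2 = 4.8503
D_3 = 5.3014
D_4 = 5.7944
Terminal value at t=4: TV = D_5/(r−g) = 6.1247/(0.138−0.057) = 75.6130
P₀ = 4.4376/(1+0.138)^1 + 4.8503/(1+0.138)^2 + 5.3014/(1+0.138)^3 + 5.7944/(1+0.138)^4 + 75.6130/(1+0.138)^4 = 59.7813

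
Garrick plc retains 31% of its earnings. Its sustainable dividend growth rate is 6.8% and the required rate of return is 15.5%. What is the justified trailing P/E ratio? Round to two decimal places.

Payout ratio b = 1 − 0.31 = 0.69.
Justified trailing P/E = b(1+g)/(r−g) = 0.69×(1+0.068)/(0.155−0.068) = 8.4703

8.47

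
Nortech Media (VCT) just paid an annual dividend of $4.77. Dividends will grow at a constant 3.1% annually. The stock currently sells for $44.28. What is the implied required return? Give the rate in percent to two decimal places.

14.21%

Rearranging the constant-growth DDM: r = D₁/P₀ + g.
D₁ = 4.77 × (1 + 0.031) = 4.9179.
r = 4.9179 / 44.28 + 0.031 = 0.11106 + 0.031 = 0.14206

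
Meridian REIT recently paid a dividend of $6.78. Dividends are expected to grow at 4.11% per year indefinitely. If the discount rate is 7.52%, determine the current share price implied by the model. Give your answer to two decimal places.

$207.00

Gordon growth model: P₀ = D₁/(r − g). D₁ = 6.78 × (1 + 0.0411) = 7.0587.
P₀ = 7.0587 / (0.0752 − 0.0411) = 7.0587 / 0.0341 = 206.9988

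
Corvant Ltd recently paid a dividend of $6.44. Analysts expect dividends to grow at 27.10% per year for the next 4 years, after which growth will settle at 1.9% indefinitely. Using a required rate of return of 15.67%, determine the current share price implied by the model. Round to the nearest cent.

Two-stage DDM. Project D₁…D_4 at 0.271, terminal growth 0.019, discount at r = 0.1567.
D_1 = 8.1852
D_2 = 10.4034
D_3 = 13.2228
D_4 = 16.8061
Terminal value at t=4: TV = D_5/(r−g) = 17.1255/(0.1567−0.019) = 124.3679
P₀ = 8.1852/(1+0.1567)^1 + 10.4034/(1+0.1567)^2 + 13.2228/(1+0.1567)^3 + 16.8061/(1+0.1567)^4 + 124.3679/(1+0.1567)^4 = 102.2587

$102.26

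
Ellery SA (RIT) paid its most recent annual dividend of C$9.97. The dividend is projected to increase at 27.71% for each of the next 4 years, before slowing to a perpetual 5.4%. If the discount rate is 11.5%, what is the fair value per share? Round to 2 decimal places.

Two-stage DDM. Project D₁…D_4 at 0.2771, terminal growth 0.054, discount at r = 0.115.
D_1 = 12.7327
D_2 = 16.2609
D_3 = 20.7668
D_4 = 26.5213
Terminal value at t=4: TV = D_5/(r−g) = 27.9534/(0.115−0.054) = 458.2533
P₀ = 12.7327/(1+0.115)^1 + 16.2609/(1+0.115)^2 + 20.7668/(1+0.115)^3 + 26.5213/(1+0.115)^4 + 458.2533/(1+0.115)^4 = 353.1267

C$353.13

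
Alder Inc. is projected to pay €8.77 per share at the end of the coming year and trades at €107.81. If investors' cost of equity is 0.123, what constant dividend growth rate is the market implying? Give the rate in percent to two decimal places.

From P₀ = D₁/(r − g), the implied growth is g = r − D₁/P₀.
g = 0.123 − 8.77/107.81 = 0.123 − 0.08135 = 0.04165

4.17%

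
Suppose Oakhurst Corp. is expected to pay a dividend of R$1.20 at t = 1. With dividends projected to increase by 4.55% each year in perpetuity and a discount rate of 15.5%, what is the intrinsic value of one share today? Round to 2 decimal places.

Gordon growth model: P₀ = D₁/(r − g), with D₁ = 1.20 given directly.
P₀ = 1.2000 / (0.155 − 0.0455) = 1.2000 / 0.1095 = 10.9589

R$10.96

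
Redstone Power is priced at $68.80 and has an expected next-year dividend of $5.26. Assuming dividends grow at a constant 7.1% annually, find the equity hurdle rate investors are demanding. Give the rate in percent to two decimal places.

14.75%

Rearranging the constant-growth DDM: r = D₁/P₀ + g.
r = 5.2600 / 68.80 + 0.071 = 0.07645 + 0.071 = 0.14745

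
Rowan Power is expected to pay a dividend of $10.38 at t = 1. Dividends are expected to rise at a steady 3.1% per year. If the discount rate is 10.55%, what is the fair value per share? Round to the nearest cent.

Gordon growth model: P₀ = D₁/(r − g), with D₁ = 10.38 given directly.
P₀ = 10.3800 / (0.1055 − 0.031) = 10.3800 / 0.0745 = 139.3289

$139.33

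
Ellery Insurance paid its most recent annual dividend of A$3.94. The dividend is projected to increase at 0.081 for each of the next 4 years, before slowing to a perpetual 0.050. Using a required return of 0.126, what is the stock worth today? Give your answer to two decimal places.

A$60.49

Two-stage DDM. Project D₁…D_4 at 0.081, terminal growth 0.05, discount at r = 0.126.
D_1 = 4.2591
D_2 = 4.6041
D_3 = 4.9771
D_4 = 5.3802
Terminal value at t=4: TV = D_5/(r−g) = 5.6492/(0.126−0.05) = 74.3318
P₀ = 4.2591/(1+0.126)^1 + 4.6041/(1+0.126)^2 + 4.9771/(1+0.126)^3 + 5.3802/(1+0.126)^4 + 74.3318/(1+0.126)^4 = 60.4874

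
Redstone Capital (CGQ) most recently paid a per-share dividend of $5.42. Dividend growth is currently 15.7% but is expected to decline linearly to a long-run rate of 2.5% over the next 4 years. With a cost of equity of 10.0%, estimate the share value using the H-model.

H-model: P₀ = D₀[(1+g_L) + H(g_S−g_L)]/(r−g_L), with H = 4/2 = 2.
P₀ = 5.42 × [(1+0.025) + 2×(0.157−0.025)] / (0.1−0.025)
   = 5.42 × 1.2890 / 0.075 = 93.1517

$93.15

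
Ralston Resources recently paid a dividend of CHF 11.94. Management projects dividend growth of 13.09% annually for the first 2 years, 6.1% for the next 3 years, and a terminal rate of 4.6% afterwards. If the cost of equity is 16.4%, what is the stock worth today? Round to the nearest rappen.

CHF 126.71

Three-stage DDM. Project D₁…D_5; terminal Gordon value at t=5 with g = 0.046; discount at r = 0.164.
D_1 = 13.5029
D_2 = 15.2705
D_3 = 16.2020
D_4 = 17.1903
D_5 = 18.2389
TV_5 = 19.0779/(0.164−0.046) = 161.6771
P₀ = Σ Dₜ/(1+r)ᵗ + TV_5/(1+r)^5 = 126.7072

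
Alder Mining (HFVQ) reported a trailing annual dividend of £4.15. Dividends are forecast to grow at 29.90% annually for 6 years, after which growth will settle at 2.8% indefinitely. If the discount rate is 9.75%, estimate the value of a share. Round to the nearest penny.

£215.57

Two-stage DDM. Project D₁…D_6 at 0.299, terminal growth 0.028, discount at r = 0.0975.
D_1 = 5.3909
D_2 = 7.0027
D_3 = 9.0965
D_4 = 11.8164
D_5 = 15.3495
D_6 = 19.9390
Terminal value at t=6: TV = D_7/(r−g) = 20.4973/(0.0975−0.028) = 294.9248
P₀ = 5.3909/(1+0.0975)^1 + 7.0027/(1+0.0975)^2 + 9.0965/(1+0.0975)^3 + 11.8164/(1+0.0975)^4 + 15.3495/(1+0.0975)^5 + 19.9390/(1+0.0975)^6 + 294.9248/(1+0.0975)^6 = 215.5667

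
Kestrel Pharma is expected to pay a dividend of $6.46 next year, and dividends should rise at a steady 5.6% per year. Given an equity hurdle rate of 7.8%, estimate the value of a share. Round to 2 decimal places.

$293.64

Gordon growth model: P₀ = D₁/(r − g), with D₁ = 6.46 given directly.
P₀ = 6.4600 / (0.078 − 0.056) = 6.4600 / 0.022 = 293.6364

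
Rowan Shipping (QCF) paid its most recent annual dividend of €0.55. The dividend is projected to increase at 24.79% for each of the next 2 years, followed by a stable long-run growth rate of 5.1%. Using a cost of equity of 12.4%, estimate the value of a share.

€11.05

Two-stage DDM. Project D₁…D_2 at 0.2479, terminal growth 0.051, discount at r = 0.124.
D_1 = 0.6863
D_2 = 0.8565
Terminal value at t=2: TV = D_3/(r−g) = 0.9002/(0.124−0.051) = 12.3311
P₀ = 0.6863/(1+0.124)^1 + 0.8565/(1+0.124)^2 + 12.3311/(1+0.124)^2 = 11.0490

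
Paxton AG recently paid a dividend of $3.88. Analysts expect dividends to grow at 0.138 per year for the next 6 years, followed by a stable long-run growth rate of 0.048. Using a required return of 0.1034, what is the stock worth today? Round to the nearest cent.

$114.31

Two-stage DDM. Project D₁…D_6 at 0.138, terminal growth 0.048, discount at r = 0.1034.
D_1 = 4.4154
D_2 = 5.0248
D_3 = 5.7182
D_4 = 6.5073
D_5 = 7.4053
D_6 = 8.4272
Terminal value at t=6: TV = D_7/(r−g) = 8.8317/(0.1034−0.048) = 159.4178
P₀ = 4.4154/(1+0.1034)^1 + 5.0248/(1+0.1034)^2 + 5.7182/(1+0.1034)^3 + 6.5073/(1+0.1034)^4 + 7.4053/(1+0.1034)^5 + 8.4272/(1+0.1034)^6 + 159.4178/(1+0.1034)^6 = 114.3091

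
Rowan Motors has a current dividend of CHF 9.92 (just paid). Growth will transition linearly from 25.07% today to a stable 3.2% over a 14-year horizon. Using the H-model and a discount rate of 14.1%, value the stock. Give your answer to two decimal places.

H-model: P₀ = D₀[(1+g_L) + H(g_S−g_L)]/(r−g_L), with H = 14/2 = 7.
P₀ = 9.92 × [(1+0.032) + 7×(0.2507−0.032)] / (0.141−0.032)
   = 9.92 × 2.5629 / 0.109 = 233.2474

CHF 233.25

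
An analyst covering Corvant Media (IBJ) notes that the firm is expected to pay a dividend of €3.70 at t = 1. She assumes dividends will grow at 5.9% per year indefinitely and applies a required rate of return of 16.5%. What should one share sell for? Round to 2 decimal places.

Gordon growth model: P₀ = D₁/(r − g), with D₁ = 3.70 given directly.
P₀ = 3.7000 / (0.165 − 0.059) = 3.7000 / 0.106 = 34.9057

€34.91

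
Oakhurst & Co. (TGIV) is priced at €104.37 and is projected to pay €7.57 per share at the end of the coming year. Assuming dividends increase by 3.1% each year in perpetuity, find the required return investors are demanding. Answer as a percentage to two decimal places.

10.35%

Rearranging the constant-growth DDM: r = D₁/P₀ + g.
r = 7.5700 / 104.37 + 0.031 = 0.07253 + 0.031 = 0.10353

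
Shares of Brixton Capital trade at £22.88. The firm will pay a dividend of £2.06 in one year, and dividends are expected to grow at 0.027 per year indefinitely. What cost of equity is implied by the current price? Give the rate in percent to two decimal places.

Rearranging the constant-growth DDM: r = D₁/P₀ + g.
r = 2.0600 / 22.88 + 0.027 = 0.09003 + 0.027 = 0.11703

11.70%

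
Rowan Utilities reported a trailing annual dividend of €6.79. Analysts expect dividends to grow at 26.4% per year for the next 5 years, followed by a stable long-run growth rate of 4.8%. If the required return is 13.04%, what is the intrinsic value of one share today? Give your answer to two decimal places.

Two-stage DDM. Project D₁…D_5 at 0.264, terminal growth 0.048, discount at r = 0.1304.
D_1 = 8.5826
D_2 = 10.8484
D_3 = 13.7123
D_4 = 17.3324
D_5 = 21.9081
Terminal value at t=5: TV = D_6/(r−g) = 22.9597/(0.1304−0.048) = 278.6373
P₀ = 8.5826/(1+0.1304)^1 + 10.8484/(1+0.1304)^2 + 13.7123/(1+0.1304)^3 + 17.3324/(1+0.1304)^4 + 21.9081/(1+0.1304)^5 + 278.6373/(1+0.1304)^5 = 199.0264

€199.03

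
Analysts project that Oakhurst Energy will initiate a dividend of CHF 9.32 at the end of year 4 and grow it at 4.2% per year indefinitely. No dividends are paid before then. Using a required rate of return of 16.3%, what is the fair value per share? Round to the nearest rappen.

CHF 48.97

Deferred-dividend DDM. At t=3 the remaining stream is a growing perpetuity with first payment D_4 = 9.32.
V_3 = D_4/(r−g) = 9.32/(0.163−0.042) = 77.0248
P₀ = V_3/(1+r)^3 = 77.0248/(1+0.163)^3 = 48.9656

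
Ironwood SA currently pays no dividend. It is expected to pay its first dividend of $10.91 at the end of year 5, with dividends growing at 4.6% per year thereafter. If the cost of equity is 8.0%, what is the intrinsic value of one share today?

$235.86

Deferred-dividend DDM. At t=4 the remaining stream is a growing perpetuity with first payment D_5 = 10.91.
V_4 = D_5/(r−g) = 10.91/(0.08−0.046) = 320.8824
P₀ = V_4/(1+r)^4 = 320.8824/(1+0.08)^4 = 235.8581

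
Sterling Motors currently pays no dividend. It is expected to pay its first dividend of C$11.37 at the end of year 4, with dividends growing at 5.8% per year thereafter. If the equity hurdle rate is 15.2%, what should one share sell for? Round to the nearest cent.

Deferred-dividend DDM. At t=3 the remaining stream is a growing perpetuity with first payment D_4 = 11.37.
V_3 = D_4/(r−g) = 11.37/(0.152−0.058) = 120.9574
P₀ = V_3/(1+r)^3 = 120.9574/(1+0.152)^3 = 79.1180

C$79.12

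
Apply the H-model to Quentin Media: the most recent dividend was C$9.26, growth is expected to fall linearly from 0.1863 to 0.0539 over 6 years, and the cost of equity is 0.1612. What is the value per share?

C$125.23

H-model: P₀ = D₀[(1+g_L) + H(g_S−g_L)]/(r−g_L), with H = 6/2 = 3.
P₀ = 9.26 × [(1+0.0539) + 3×(0.1863−0.0539)] / (0.1612−0.0539)
   = 9.26 × 1.4511 / 0.1073 = 125.2301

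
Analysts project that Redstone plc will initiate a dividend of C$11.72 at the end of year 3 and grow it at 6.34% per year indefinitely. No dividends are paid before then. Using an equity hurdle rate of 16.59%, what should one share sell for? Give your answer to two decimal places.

Deferred-dividend DDM. At t=2 the remaining stream is a growing perpetuity with first payment D_3 = 11.72.
V_2 = D_3/(r−g) = 11.72/(0.1659−0.0634) = 114.3415
P₀ = V_2/(1+r)^2 = 114.3415/(1+0.1659)^2 = 84.1165

C$84.12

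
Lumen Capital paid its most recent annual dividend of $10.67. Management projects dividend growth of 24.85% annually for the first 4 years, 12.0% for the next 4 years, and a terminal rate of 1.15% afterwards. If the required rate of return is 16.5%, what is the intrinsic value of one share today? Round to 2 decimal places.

$181.18

Three-stage DDM. Project D₁…D_8; terminal Gordon value at t=8 with g = 0.0115; discount at r = 0.165.
D_1 = 13.3215
D_2 = 16.6319
D_3 = 20.7649
D_4 = 25.9250
D_5 = 29.0360
D_6 = 32.5203
D_7 = 36.4227
D_8 = 40.7935
TV_8 = 41.2626/(0.165−0.0115) = 268.8117
P₀ = Σ Dₜ/(1+r)ᵗ + TV_8/(1+r)^8 = 181.1821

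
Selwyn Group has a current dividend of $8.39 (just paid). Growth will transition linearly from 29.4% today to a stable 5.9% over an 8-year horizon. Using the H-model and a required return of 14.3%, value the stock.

$199.66

H-model: P₀ = D₀[(1+g_L) + H(g_S−g_L)]/(r−g_L), with H = 8/2 = 4.
P₀ = 8.39 × [(1+0.059) + 4×(0.294−0.059)] / (0.143−0.059)
   = 8.39 × 1.9990 / 0.084 = 199.6620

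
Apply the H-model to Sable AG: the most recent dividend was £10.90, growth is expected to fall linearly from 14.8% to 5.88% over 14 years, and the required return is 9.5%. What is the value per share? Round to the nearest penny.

H-model: P₀ = D₀[(1+g_L) + H(g_S−g_L)]/(r−g_L), with H = 14/2 = 7.
P₀ = 10.90 × [(1+0.0588) + 7×(0.148−0.0588)] / (0.095−0.0588)
   = 10.90 × 1.6832 / 0.0362 = 506.8199

£506.82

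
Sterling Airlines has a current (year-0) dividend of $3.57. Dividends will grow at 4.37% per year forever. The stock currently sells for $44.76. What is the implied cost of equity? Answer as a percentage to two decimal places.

12.69%

Rearranging the constant-growth DDM: r = D₁/P₀ + g.
D₁ = 3.57 × (1 + 0.0437) = 3.7260.
r = 3.7260 / 44.76 + 0.0437 = 0.08324 + 0.0437 = 0.12694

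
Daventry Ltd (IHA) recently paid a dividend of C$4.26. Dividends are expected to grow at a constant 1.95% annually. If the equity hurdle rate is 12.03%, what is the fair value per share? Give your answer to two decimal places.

C$43.09

Gordon growth model: P₀ = D₁/(r − g). D₁ = 4.26 × (1 + 0.0195) = 4.3431.
P₀ = 4.3431 / (0.1203 − 0.0195) = 4.3431 / 0.1008 = 43.0860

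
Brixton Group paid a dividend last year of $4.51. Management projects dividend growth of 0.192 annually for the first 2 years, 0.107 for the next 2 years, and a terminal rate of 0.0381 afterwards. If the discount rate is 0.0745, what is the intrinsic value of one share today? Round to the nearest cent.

$190.17

Three-stage DDM. Project D₁…D_4; terminal Gordon value at t=4 with g = 0.0381; discount at r = 0.0745.
D_1 = 5.3759
D_2 = 6.4081
D_3 = 7.0938
D_4 = 7.8528
TV_4 = 8.1520/(0.0745−0.0381) = 223.9557
P₀ = Σ Dₜ/(1+r)ᵗ + TV_4/(1+r)^4 = 190.1733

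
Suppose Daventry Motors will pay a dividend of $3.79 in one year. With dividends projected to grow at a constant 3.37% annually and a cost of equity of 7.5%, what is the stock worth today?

Gordon growth model: P₀ = D₁/(r − g), with D₁ = 3.79 given directly.
P₀ = 3.7900 / (0.075 − 0.0337) = 3.7900 / 0.0413 = 91.7676

$91.77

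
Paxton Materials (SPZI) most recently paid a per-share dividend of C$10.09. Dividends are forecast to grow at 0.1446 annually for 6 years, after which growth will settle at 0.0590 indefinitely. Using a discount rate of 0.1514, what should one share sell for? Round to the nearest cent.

Two-stage DDM. Project D₁…D_6 at 0.1446, terminal growth 0.059, discount at r = 0.1514.
D_1 = 11.5490
D_2 = 13.2190
D_3 = 15.1305
D_4 = 17.3183
D_5 = 19.8226
D_6 = 22.6889
Terminal value at t=6: TV = D_7/(r−g) = 24.0276/(0.1514−0.059) = 260.0385
P₀ = 11.5490/(1+0.1514)^1 + 13.2190/(1+0.1514)^2 + 15.1305/(1+0.1514)^3 + 17.3183/(1+0.1514)^4 + 19.8226/(1+0.1514)^5 + 22.6889/(1+0.1514)^6 + 260.0385/(1+0.1514)^6 = 170.9050

C$170.90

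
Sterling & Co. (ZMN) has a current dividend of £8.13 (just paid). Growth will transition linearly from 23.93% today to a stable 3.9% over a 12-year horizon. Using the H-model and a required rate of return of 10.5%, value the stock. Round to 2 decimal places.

H-model: P₀ = D₀[(1+g_L) + H(g_S−g_L)]/(r−g_L), with H = 12/2 = 6.
P₀ = 8.13 × [(1+0.039) + 6×(0.2393−0.039)] / (0.105−0.039)
   = 8.13 × 2.2408 / 0.066 = 276.0258

£276.03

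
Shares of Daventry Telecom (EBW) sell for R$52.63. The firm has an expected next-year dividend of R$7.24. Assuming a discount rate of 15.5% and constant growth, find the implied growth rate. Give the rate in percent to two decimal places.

1.74%

From P₀ = D₁/(r − g), the implied growth is g = r − D₁/P₀.
g = 0.155 − 7.24/52.63 = 0.155 − 0.13756 = 0.01744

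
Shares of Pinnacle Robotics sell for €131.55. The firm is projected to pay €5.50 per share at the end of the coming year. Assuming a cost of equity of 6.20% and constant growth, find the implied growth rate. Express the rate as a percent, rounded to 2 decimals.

From P₀ = D₁/(r − g), the implied growth is g = r − D₁/P₀.
g = 0.062 − 5.50/131.55 = 0.062 − 0.04181 = 0.02019

2.02%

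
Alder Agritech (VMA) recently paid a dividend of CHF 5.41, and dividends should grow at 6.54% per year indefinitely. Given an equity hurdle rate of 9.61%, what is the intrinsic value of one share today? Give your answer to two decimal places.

CHF 187.75

Gordon growth model: P₀ = D₁/(r − g). D₁ = 5.41 × (1 + 0.0654) = 5.7638.
P₀ = 5.7638 / (0.0961 − 0.0654) = 5.7638 / 0.0307 = 187.7464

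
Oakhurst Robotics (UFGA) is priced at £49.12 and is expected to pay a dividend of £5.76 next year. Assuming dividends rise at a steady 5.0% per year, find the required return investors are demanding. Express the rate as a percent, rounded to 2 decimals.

16.73%

Rearranging the constant-growth DDM: r = D₁/P₀ + g.
r = 5.7600 / 49.12 + 0.05 = 0.11726 + 0.05 = 0.16726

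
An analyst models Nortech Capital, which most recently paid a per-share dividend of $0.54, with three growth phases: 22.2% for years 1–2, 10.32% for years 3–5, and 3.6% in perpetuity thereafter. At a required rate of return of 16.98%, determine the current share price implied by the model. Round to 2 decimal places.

$6.55

Three-stage DDM. Project D₁…D_5; terminal Gordon value at t=5 with g = 0.036; discount at r = 0.1698.
D_1 = 0.6599
D_2 = 0.8064
D_3 = 0.8896
D_4 = 0.9814
D_5 = 1.0827
TV_5 = 1.1217/(0.1698−0.036) = 8.3831
P₀ = Σ Dₜ/(1+r)ᵗ + TV_5/(1+r)^5 = 6.5543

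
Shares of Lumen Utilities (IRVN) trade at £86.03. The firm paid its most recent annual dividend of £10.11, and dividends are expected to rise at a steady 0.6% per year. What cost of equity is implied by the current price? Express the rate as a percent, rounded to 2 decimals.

12.42%

Rearranging the constant-growth DDM: r = D₁/P₀ + g.
D₁ = 10.11 × (1 + 0.006) = 10.1707.
r = 10.1707 / 86.03 + 0.006 = 0.11822 + 0.006 = 0.12422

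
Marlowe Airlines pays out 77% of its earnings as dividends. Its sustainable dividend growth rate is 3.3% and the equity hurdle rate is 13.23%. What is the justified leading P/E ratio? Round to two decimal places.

7.75

Justified leading P/E = b/(r−g) = 0.77/(0.1323−0.033) = 7.7543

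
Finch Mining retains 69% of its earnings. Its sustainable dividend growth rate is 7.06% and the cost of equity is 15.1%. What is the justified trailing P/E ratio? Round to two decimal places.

4.13

Payout ratio b = 1 − 0.69 = 0.31.
Justified trailing P/E = b(1+g)/(r−g) = 0.31×(1+0.0706)/(0.151−0.0706) = 4.1279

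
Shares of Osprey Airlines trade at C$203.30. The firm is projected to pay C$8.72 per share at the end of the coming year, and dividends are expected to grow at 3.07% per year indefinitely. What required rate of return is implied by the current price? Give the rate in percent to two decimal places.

7.36%

Rearranging the constant-growth DDM: r = D₁/P₀ + g.
r = 8.7200 / 203.30 + 0.0307 = 0.04289 + 0.0307 = 0.07359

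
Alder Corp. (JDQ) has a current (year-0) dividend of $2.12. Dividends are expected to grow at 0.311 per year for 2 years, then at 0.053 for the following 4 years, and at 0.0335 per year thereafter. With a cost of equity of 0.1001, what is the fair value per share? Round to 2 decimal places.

$55.56

Three-stage DDM. Project D₁…D_6; terminal Gordon value at t=6 with g = 0.0335; discount at r = 0.1001.
D_1 = 2.7793
D_2 = 3.6437
D_3 = 3.8368
D_4 = 4.0402
D_5 = 4.2543
D_6 = 4.4798
TV_6 = 4.6298/(0.1001−0.0335) = 69.5170
P₀ = Σ Dₜ/(1+r)ᵗ + TV_6/(1+r)^6 = 55.5644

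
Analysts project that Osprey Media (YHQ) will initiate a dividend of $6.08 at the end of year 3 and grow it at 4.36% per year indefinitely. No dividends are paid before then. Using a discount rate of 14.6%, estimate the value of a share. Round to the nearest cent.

Deferred-dividend DDM. At t=2 the remaining stream is a growing perpetuity with first payment D_3 = 6.08.
V_2 = D_3/(r−g) = 6.08/(0.146−0.0436) = 59.3750
P₀ = V_2/(1+r)^2 = 59.3750/(1+0.146)^2 = 45.2100

$45.21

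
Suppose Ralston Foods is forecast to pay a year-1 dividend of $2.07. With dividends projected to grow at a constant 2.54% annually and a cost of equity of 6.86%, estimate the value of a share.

$47.92

Gordon growth model: P₀ = D₁/(r − g), with D₁ = 2.07 given directly.
P₀ = 2.0700 / (0.0686 − 0.0254) = 2.0700 / 0.0432 = 47.9167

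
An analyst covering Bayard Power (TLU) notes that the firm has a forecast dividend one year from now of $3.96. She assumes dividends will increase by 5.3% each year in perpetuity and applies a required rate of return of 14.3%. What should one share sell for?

Gordon growth model: P₀ = D₁/(r − g), with D₁ = 3.96 given directly.
P₀ = 3.9600 / (0.143 − 0.053) = 3.9600 / 0.09 = 44.0000

$44.00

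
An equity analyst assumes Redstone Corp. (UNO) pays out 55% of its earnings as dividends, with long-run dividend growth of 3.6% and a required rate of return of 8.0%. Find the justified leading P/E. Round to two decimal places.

12.50

Justified leading P/E = b/(r−g) = 0.55/(0.08−0.036) = 12.5000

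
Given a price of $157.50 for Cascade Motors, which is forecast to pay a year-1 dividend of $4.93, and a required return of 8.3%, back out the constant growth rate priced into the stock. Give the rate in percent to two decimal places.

From P₀ = D₁/(r − g), the implied growth is g = r − D₁/P₀.
g = 0.083 − 4.93/157.50 = 0.083 − 0.03130 = 0.05170

5.17%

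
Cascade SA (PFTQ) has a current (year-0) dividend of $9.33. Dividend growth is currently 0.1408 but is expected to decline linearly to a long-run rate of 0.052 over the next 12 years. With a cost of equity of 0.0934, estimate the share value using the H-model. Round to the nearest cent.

$357.15

H-model: P₀ = D₀[(1+g_L) + H(g_S−g_L)]/(r−g_L), with H = 12/2 = 6.
P₀ = 9.33 × [(1+0.052) + 6×(0.1408−0.052)] / (0.0934−0.052)
   = 9.33 × 1.5848 / 0.0414 = 357.1542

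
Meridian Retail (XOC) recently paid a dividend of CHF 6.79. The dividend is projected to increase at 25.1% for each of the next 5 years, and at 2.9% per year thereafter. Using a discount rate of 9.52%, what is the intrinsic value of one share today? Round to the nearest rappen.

Two-stage DDM. Project D₁…D_5 at 0.251, terminal growth 0.029, discount at r = 0.0952.
D_1 = 8.4943
D_2 = 10.6264
D_3 = 13.2936
D_4 = 16.6303
D_5 = 20.8045
Terminal value at t=5: TV = D_6/(r−g) = 21.4078/(0.0952−0.029) = 323.3804
P₀ = 8.4943/(1+0.0952)^1 + 10.6264/(1+0.0952)^2 + 13.2936/(1+0.0952)^3 + 16.6303/(1+0.0952)^4 + 20.8045/(1+0.0952)^5 + 323.3804/(1+0.0952)^5 = 256.7301

CHF 256.73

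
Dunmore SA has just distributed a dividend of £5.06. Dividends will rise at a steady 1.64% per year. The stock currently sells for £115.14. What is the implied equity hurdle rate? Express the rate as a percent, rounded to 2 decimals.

Rearranging the constant-growth DDM: r = D₁/P₀ + g.
D₁ = 5.06 × (1 + 0.0164) = 5.1430.
r = 5.1430 / 115.14 + 0.0164 = 0.04467 + 0.0164 = 0.06107

6.11%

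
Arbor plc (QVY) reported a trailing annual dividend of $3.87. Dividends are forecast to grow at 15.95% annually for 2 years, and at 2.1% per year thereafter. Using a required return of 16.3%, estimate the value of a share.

Two-stage DDM. Project D₁…D_2 at 0.1595, terminal growth 0.021, discount at r = 0.163.
D_1 = 4.4873
D_2 = 5.2030
Terminal value at t=2: TV = D_3/(r−g) = 5.3122/(0.163−0.021) = 37.4102
P₀ = 4.4873/(1+0.163)^1 + 5.2030/(1+0.163)^2 + 37.4102/(1+0.163)^2 = 35.3637

$35.36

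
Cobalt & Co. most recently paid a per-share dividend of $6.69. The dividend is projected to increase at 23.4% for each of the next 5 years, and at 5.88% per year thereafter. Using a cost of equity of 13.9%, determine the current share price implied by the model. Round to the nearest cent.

$174.64

Two-stage DDM. Project D₁…D_5 at 0.234, terminal growth 0.0588, discount at r = 0.139.
D_1 = 8.2555
D_2 = 10.1872
D_3 = 12.5711
D_4 = 15.5127
D_5 = 19.1426
Terminal value at t=5: TV = D_6/(r−g) = 20.2682/(0.139−0.0588) = 252.7211
P₀ = 8.2555/(1+0.139)^1 + 10.1872/(1+0.139)^2 + 12.5711/(1+0.139)^3 + 15.5127/(1+0.139)^4 + 19.1426/(1+0.139)^5 + 252.7211/(1+0.139)^5 = 174.6434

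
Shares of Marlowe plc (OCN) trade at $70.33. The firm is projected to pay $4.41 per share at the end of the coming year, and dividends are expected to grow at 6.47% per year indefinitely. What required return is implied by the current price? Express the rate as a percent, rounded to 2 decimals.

12.74%

Rearranging the constant-growth DDM: r = D₁/P₀ + g.
r = 4.4100 / 70.33 + 0.0647 = 0.06270 + 0.0647 = 0.12740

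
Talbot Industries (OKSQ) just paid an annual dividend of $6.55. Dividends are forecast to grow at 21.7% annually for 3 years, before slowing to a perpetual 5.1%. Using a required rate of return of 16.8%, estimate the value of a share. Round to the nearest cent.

Two-stage DDM. Project D₁…D_3 at 0.217, terminal growth 0.051, discount at r = 0.168.
D_1 = 7.9714
D_2 = 9.7011
D_3 = 11.8063
Terminal value at t=3: TV = D_4/(r−g) = 12.4084/(0.168−0.051) = 106.0547
P₀ = 7.9714/(1+0.168)^1 + 9.7011/(1+0.168)^2 + 11.8063/(1+0.168)^3 + 106.0547/(1+0.168)^3 = 87.9035

$87.90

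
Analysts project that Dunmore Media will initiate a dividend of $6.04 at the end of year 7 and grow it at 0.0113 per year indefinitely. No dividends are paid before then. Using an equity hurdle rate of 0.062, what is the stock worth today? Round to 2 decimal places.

Deferred-dividend DDM. At t=6 the remaining stream is a growing perpetuity with first payment D_7 = 6.04.
V_6 = D_7/(r−g) = 6.04/(0.062−0.0113) = 119.1321
P₀ = V_6/(1+r)^6 = 119.1321/(1+0.062)^6 = 83.0390

$83.04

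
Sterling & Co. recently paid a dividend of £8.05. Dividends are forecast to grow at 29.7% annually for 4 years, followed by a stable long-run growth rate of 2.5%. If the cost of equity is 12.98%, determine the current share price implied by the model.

£182.76

Two-stage DDM. Project D₁…D_4 at 0.297, terminal growth 0.025, discount at r = 0.1298.
D_1 = 10.4409
D_2 = 13.5418
D_3 = 17.5637
D_4 = 22.7801
Terminal value at t=4: TV = D_5/(r−g) = 23.3496/(0.1298−0.025) = 222.8016
P₀ = 10.4409/(1+0.1298)^1 + 13.5418/(1+0.1298)^2 + 17.5637/(1+0.1298)^3 + 22.7801/(1+0.1298)^4 + 222.8016/(1+0.1298)^4 = 182.7558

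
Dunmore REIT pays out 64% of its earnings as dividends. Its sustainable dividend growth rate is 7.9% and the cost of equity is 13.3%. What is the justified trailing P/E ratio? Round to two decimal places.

Justified trailing P/E = b(1+g)/(r−g) = 0.64×(1+0.079)/(0.133−0.079) = 12.7881

12.79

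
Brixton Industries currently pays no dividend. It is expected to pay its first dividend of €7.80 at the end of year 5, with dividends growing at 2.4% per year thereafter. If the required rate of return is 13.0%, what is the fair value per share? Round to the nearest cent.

€45.13

Deferred-dividend DDM. At t=4 the remaining stream is a growing perpetuity with first payment D_5 = 7.80.
V_4 = D_5/(r−g) = 7.80/(0.13−0.024) = 73.5849
P₀ = V_4/(1+r)^4 = 73.5849/(1+0.13)^4 = 45.1310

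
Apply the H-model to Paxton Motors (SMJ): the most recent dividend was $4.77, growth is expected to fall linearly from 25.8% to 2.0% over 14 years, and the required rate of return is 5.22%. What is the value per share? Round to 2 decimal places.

H-model: P₀ = D₀[(1+g_L) + H(g_S−g_L)]/(r−g_L), with H = 14/2 = 7.
P₀ = 4.77 × [(1+0.02) + 7×(0.258−0.02)] / (0.0522−0.02)
   = 4.77 × 2.6860 / 0.0322 = 397.8950

$397.90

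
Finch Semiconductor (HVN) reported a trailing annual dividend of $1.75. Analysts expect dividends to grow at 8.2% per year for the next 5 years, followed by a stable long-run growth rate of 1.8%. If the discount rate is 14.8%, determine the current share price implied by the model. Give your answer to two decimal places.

$17.54

Two-stage DDM. Project D₁…D_5 at 0.082, terminal growth 0.018, discount at r = 0.148.
D_1 = 1.8935
D_2 = 2.0488
D_3 = 2.2168
D_4 = 2.3985
D_5 = 2.5952
Terminal value at t=5: TV = D_6/(r−g) = 2.6419/(0.148−0.018) = 20.3226
P₀ = 1.8935/(1+0.148)^1 + 2.0488/(1+0.148)^2 + 2.2168/(1+0.148)^3 + 2.3985/(1+0.148)^4 + 2.5952/(1+0.148)^5 + 20.3226/(1+0.148)^5 = 17.5439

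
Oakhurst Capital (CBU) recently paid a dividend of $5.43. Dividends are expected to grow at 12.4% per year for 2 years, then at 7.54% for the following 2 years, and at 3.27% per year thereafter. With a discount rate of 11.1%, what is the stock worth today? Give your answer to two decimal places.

Three-stage DDM. Project D₁…D_4; terminal Gordon value at t=4 with g = 0.0327; discount at r = 0.111.
D_1 = 6.1033
D_2 = 6.8601
D_3 = 7.3774
D_4 = 7.9336
TV_4 = 8.1931/(0.111−0.0327) = 104.6369
P₀ = Σ Dₜ/(1+r)ᵗ + TV_4/(1+r)^4 = 90.3182

$90.32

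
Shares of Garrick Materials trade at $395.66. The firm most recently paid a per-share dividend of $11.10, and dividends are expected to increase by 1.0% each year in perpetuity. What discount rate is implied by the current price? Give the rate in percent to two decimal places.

Rearranging the constant-growth DDM: r = D₁/P₀ + g.
D₁ = 11.10 × (1 + 0.01) = 11.2110.
r = 11.2110 / 395.66 + 0.01 = 0.02833 + 0.01 = 0.03833

3.83%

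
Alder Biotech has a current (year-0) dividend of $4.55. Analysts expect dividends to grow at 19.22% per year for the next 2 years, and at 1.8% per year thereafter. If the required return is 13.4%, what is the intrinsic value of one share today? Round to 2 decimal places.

Two-stage DDM. Project D₁…D_2 at 0.1922, terminal growth 0.018, discount at r = 0.134.
D_1 = 5.4245
D_2 = 6.4671
Terminal value at t=2: TV = D_3/(r−g) = 6.5835/(0.134−0.018) = 56.7544
P₀ = 5.4245/(1+0.134)^1 + 6.4671/(1+0.134)^2 + 56.7544/(1+0.134)^2 = 53.9465

$53.95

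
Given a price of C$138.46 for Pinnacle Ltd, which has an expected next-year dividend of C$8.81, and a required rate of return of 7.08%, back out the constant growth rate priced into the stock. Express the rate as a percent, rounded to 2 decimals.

From P₀ = D₁/(r − g), the implied growth is g = r − D₁/P₀.
g = 0.0708 − 8.81/138.46 = 0.0708 − 0.06363 = 0.00717

0.72%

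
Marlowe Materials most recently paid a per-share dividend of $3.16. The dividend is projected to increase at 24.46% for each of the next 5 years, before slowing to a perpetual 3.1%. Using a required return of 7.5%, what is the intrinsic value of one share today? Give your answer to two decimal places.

$179.08

Two-stage DDM. Project D₁…D_5 at 0.2446, terminal growth 0.031, discount at r = 0.075.
D_1 = 3.9329
D_2 = 4.8949
D_3 = 6.0922
D_4 = 7.5824
D_5 = 9.4370
Terminal value at t=5: TV = D_6/(r−g) = 9.7296/(0.075−0.031) = 221.1271
P₀ = 3.9329/(1+0.075)^1 + 4.8949/(1+0.075)^2 + 6.0922/(1+0.075)^3 + 7.5824/(1+0.075)^4 + 9.4370/(1+0.075)^5 + 221.1271/(1+0.075)^5 = 179.0775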